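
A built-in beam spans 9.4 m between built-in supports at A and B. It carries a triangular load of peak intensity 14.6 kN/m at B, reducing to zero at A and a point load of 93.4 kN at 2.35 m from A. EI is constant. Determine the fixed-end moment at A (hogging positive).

M_A = 166.5 kN·m

Release both end moments; the primary structure is a simply-supported span AB with redundants M_A and M_B.
End rotations of the released simple span under the applied load (×1/EI):
  at A: triangular load, peak 14.6: 7w₀L³/(360EI) = 235.8/EI
  at B: triangular load, peak 14.6: w₀L³/(45EI) = 269.5/EI
  at A: point load 93.4 at a = 2.35: Pab(L + b)/(6LEI) = 451.3/EI
  at B: point load 93.4 at a = 2.35: Pab(L + a)/(6LEI) = 322.4/EI
  θ_A0 = 687.1/EI,  θ_B0 = 591.9/EI
Flexibility coefficients: a unit moment at one end gives L/(3EI) there and L/(6EI) at the far end, so f₁₁ = f₂₂ = 3.133/EI and f₁₂ = f₂₁ = 1.567/EI.
Compatibility — zero rotation at each built-in end:
  3.133 M_A + 1.567 M_B = 687.1
  1.567 M_A + 3.133 M_B = 591.9
Solving the pair gives M_A = 166.5 kN·m and M_B = 105.7 kN·m (hogging).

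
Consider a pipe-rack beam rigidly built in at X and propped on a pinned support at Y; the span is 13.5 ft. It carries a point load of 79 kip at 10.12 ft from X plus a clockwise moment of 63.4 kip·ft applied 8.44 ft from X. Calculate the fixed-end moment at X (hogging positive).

Take the reaction at Y as the redundant and release it; the primary structure is a cantilever fixed at X.
Deflection at Y on the released cantilever, summing each load's contribution:
  point load 79 at a = 10.12: Pa²(3L − a)/(6EI) = 40966/EI
  clockwise couple 63.4 at a = 8.44: M₀a(2L − a)/(2EI) = 4966/EI
  δ_0 = 45932/EI
Flexibility coefficient — unit upward force at Y: δ_{YY} = L³/(3EI) = 820.1/EI.
Compatibility at Y: δ_0 − R_Y·δ_{YY} = 0, so R_Y = 45932/820.1 = 56.01 kip.
Moment equilibrium about X: M_X = Σ(load moments about X) − R_Y·L = 862.9 − 56.01×13.5 = 106.8 kip·ft.

M_X = 106.8 kip·ft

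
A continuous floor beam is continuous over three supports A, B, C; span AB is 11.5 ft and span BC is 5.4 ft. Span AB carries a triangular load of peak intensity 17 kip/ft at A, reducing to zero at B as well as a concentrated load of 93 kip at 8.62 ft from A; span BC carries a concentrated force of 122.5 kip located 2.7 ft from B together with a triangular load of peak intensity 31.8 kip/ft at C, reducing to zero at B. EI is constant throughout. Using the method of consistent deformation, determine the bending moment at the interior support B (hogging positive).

M_B = 265.7 kip·ft

Take M_B as the redundant. Released structure: two simple spans AB and BC with a hinge at B.
End slopes at the hinge B, treating each span as simply supported:
  span AB: triangular load, peak 17: 7w₀L³/(360EI) = 502.7/EI
  span AB: point load 93 at a = 8.62: Pab(L + a)/(6LEI) = 673.2/EI
  span BC: point load 122.5 at a = 2.7: Pab(L + b)/(6LEI) = 223.3/EI
  span BC: triangular load, peak 31.8: 7w₀L³/(360EI) = 97.37/EI
  relative rotation θ_0 = (1176 + 320.6)/EI = 1497/EI
A unit hogging moment at B produces rotation L₁/(3EI) + L₂/(3EI) = 5.633/EI.
Slope continuity at B: θ_0 = M_B·5.633/EI, so M_B = 1497/5.633 = 265.7 kip·ft (hogging).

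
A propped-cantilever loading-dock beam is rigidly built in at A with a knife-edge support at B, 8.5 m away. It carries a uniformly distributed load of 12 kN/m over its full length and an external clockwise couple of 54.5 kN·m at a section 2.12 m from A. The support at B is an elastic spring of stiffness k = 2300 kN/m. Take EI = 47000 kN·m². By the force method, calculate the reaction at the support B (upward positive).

Take the reaction at B as the redundant and release it; the primary structure is a cantilever fixed at A.
Downward deflection at the released point B due to the loads:
  UDL 12: wL⁴/(8EI) = 7830/EI
  clockwise couple 54.5 at a = 2.12: M₀a(2L − a)/(2EI) = 859.6/EI
  δ_0 = 8690/EI
Tip deflection under a unit load at B: L³/(3EI) = 204.7/EI.
With EI = 47000 kN·m²: δ_0 = 0.18489 m and δ_{BB} = 0.004355 m/kN.
Compatibility — the spring shortens by R_B/k under the reaction it provides: δ_0 − R_B·δ_{BB} = R_B/k. With 1/k = 0.000435 m/kN, R_B = δ_0 / (δ_{BB} + 1/k) = 0.18489 / (0.004355 + 0.000435) = 38.6 kN.

R_B = 38.6 kN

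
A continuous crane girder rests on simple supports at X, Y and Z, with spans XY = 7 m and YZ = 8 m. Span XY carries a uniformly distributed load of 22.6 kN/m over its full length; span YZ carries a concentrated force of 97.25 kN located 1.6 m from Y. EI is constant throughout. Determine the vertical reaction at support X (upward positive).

R_X = 61.34 kN

Take M_Y as the redundant. Released structure: two simple spans XY and YZ with a hinge at Y.
Rotations at Y on the released spans (each span's end-slope, ×1/EI):
  span XY: UDL 22.6: wL³/(24EI) = 323/EI
  span YZ: point load 97.25 at a = 1.6: Pab(L + b)/(6LEI) = 298.8/EI
  relative rotation θ_0 = (323 + 298.8)/EI = 621.7/EI
A unit hogging moment at Y produces rotation L₁/(3EI) + L₂/(3EI) = 5/EI.
Compatibility: M_Y·(L₁+L₂)/(3EI) = θ_0, giving M_Y = 124.3 kN·m (hogging).
Span XY, ΣM about X with M_Y applied at Y: R_Y^{XY}·7 = 553.7 + 124.3, so R_Y^{XY} = 96.86 kN and R_X = 158.2 − 96.86 = 61.34 kN.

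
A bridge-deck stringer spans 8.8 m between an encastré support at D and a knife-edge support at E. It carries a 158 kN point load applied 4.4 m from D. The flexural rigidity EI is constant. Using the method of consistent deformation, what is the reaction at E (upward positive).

Release the roller at E. Primary structure: cantilever fixed at D.
Primary-structure tip deflection at E by superposition:
  point load 158 at a = 4.4: Pa²(3L − a)/(6EI) = 11216/EI
Flexibility coefficient — unit upward force at E: δ_{EE} = L³/(3EI) = 227.2/EI.
Compatibility at E: δ_0 − R_E·δ_{EE} = 0, so R_E = 11216/227.2 = 49.38 kN.

R_E = 49.38 kN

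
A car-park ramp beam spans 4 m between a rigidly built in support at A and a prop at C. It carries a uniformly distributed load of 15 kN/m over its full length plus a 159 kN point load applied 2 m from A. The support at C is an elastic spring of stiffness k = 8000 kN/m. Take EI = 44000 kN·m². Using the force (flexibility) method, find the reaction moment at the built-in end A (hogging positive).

M_A = 208.4 kN·m

Release the roller at C. Primary structure: cantilever fixed at A.
Deflection at C on the released cantilever, summing each load's contribution:
  UDL 15: wL⁴/(8EI) = 480/EI
  point load 159 at a = 2: Pa²(3L − a)/(6EI) = 1060/EI
  δ_0 = 1540/EI
Flexibility coefficient — unit upward force at C: δ_{CC} = L³/(3EI) = 21.33/EI.
With EI = 44000 kN·m²: δ_0 = 0.035 m and δ_{CC} = 0.000485 m/kN.
Compatibility — the spring shortens by R_C/k under the reaction it provides: δ_0 − R_C·δ_{CC} = R_C/k. With 1/k = 0.000125 m/kN, R_C = δ_0 / (δ_{CC} + 1/k) = 0.035 / (0.000485 + 0.000125) = 57.39 kN.
Moment equilibrium about A: M_A = Σ(load moments about A) − R_C·L = 438 − 57.39×4 = 208.4 kN·m.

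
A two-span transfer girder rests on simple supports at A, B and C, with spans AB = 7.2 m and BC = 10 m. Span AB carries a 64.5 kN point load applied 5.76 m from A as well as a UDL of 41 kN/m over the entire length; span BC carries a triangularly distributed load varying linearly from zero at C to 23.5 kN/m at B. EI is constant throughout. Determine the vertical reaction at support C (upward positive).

R_C = 16.14 kN

Insert a hinge at B; M_B is the redundant, and each span becomes simply supported.
Rotations at B on the released spans (each span's end-slope, ×1/EI):
  span AB: point load 64.5 at a = 5.76: Pab(L + a)/(6LEI) = 160.5/EI
  span AB: UDL 41: wL³/(24EI) = 637.6/EI
  span BC: triangular load, peak 23.5: w₀L³/(45EI) = 522.2/EI
  relative rotation θ_0 = (798.1 + 522.2)/EI = 1320/EI
A unit hogging moment at B produces rotation L₁/(3EI) + L₂/(3EI) = 5.733/EI.
Slope continuity at B: θ_0 = M_B·5.733/EI, so M_B = 1320/5.733 = 230.3 kN·m (hogging).
Span BC, ΣM about C: R_B^{BC}·10 = 783.3 + 230.3, so R_B^{BC} = 101.4 kN and R_C = 117.5 − 101.4 = 16.14 kN.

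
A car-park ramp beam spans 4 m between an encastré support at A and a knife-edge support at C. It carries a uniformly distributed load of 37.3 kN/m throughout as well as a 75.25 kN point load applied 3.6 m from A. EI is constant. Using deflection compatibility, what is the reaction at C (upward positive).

Release the roller at C. Primary structure: cantilever fixed at A.
Deflection at C on the released cantilever, summing each load's contribution:
  UDL 37.3: wL⁴/(8EI) = 1194/EI
  point load 75.25 at a = 3.6: Pa²(3L − a)/(6EI) = 1365/EI
  δ_0 = 2559/EI
Flexibility coefficient — unit upward force at C: δ_{CC} = L³/(3EI) = 21.33/EI.
The prop prevents deflection at C: R_C = δ_0/δ_{CC} = 2559/21.33 = 120 kN.

R_C = 120 kN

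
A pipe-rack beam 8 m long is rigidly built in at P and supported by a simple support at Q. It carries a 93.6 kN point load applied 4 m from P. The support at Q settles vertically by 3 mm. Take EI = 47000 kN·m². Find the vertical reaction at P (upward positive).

Release the roller at Q. Primary structure: cantilever fixed at P.
Deflection at Q on the released cantilever, summing each load's contribution:
  point load 93.6 at a = 4: Pa²(3L − a)/(6EI) = 4992/EI
Tip deflection under a unit load at Q: L³/(3EI) = 170.7/EI.
With EI = 47000 kN·m²: δ_0 = 0.10621 m and δ_{QQ} = 0.003631 m/kN.
Compatibility — the beam at Q must follow the support down by 0.003 m: δ_0 − R_Q·δ_{QQ} = 0.003, so R_Q = (0.10621 − 0.003)/0.003631 = 28.42 kN.
Vertical equilibrium: R_P = ΣP − R_Q = 93.6 − 28.42 = 65.18 kN.

R_P = 65.18 kN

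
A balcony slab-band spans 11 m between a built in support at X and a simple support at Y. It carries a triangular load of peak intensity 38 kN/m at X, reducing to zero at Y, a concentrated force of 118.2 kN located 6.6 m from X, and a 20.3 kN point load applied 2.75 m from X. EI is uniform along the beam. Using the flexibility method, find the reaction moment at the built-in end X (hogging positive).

Take the reaction at Y as the redundant and release it; the primary structure is a cantilever fixed at X.
Downward deflection at the released point Y due to the loads:
  triangular load, peak 38 at the fixed end: w₀L⁴/(30EI) = 18545/EI
  point load 118.2 at a = 6.6: Pa²(3L − a)/(6EI) = 22655/EI
  point load 20.3 at a = 2.75: Pa²(3L − a)/(6EI) = 774/EI
  δ_0 = 41974/EI
Flexibility coefficient — unit upward force at Y: δ_{YY} = L³/(3EI) = 443.7/EI.
The prop prevents deflection at Y: R_Y = δ_0/δ_{YY} = 41974/443.7 = 94.61 kN.
Moment equilibrium about X: M_X = Σ(load moments about X) − R_Y·L = 1602 − 94.61×11 = 561.6 kN·m.

M_X = 561.6 kN·m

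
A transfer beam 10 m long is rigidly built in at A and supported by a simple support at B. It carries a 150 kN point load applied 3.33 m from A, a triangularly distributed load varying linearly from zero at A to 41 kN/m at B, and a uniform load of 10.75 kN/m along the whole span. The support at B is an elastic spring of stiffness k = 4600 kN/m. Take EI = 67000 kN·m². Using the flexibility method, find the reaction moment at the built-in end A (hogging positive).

Release the roller at B. Primary structure: cantilever fixed at A.
Free-end deflection of the primary structure under the applied loading (downward +):
  point load 150 at a = 3.33: Pa²(3L − a)/(6EI) = 7394/EI
  triangular load, peak 41 at the free end: 11w₀L⁴/(120EI) = 37583/EI
  UDL 10.75: wL⁴/(8EI) = 13438/EI
  δ_0 = 58414/EI
Flexibility coefficient — unit upward force at B: δ_{BB} = L³/(3EI) = 333.3/EI.
With EI = 67000 kN·m²: δ_0 = 0.87186 m and δ_{BB} = 0.004975 m/kN.
Compatibility — the spring shortens by R_B/k under the reaction it provides: δ_0 − R_B·δ_{BB} = R_B/k. With 1/k = 0.000217 m/kN, R_B = δ_0 / (δ_{BB} + 1/k) = 0.87186 / (0.004975 + 0.000217) = 167.9 kN.
Moment equilibrium about A: M_A = Σ(load moments about A) − R_B·L = 2404 − 167.9×10 = 724.6 kN·m.

M_A = 724.6 kN·m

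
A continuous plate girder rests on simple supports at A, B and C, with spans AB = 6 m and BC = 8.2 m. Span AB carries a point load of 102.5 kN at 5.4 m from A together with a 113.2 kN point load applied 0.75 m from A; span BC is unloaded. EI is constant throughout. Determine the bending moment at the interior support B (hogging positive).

Release continuity at B by inserting a hinge; the redundant is the internal moment M_B. The primary structure is two simply-supported spans AB and BC.
Rotations at B on the released spans (each span's end-slope, ×1/EI):
  span AB: point load 102.5 at a = 5.4: Pab(L + a)/(6LEI) = 105.2/EI
  span AB: point load 113.2 at a = 0.75: Pab(L + a)/(6LEI) = 83.57/EI
  relative rotation θ_0 = (188.7 + 0)/EI = 188.7/EI
A unit hogging moment at B produces rotation L₁/(3EI) + L₂/(3EI) = 4.733/EI.
Compatibility: M_B·(L₁+L₂)/(3EI) = θ_0, giving M_B = 39.87 kN·m (hogging).

M_B = 39.87 kN·m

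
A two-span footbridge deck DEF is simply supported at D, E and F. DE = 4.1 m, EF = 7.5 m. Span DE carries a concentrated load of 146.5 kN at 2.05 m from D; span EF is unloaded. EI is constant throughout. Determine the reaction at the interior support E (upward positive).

R_E = 88.27 kN

Release continuity at E by inserting a hinge; the redundant is the internal moment M_E. The primary structure is two simply-supported spans DE and EF.
Rotations at E on the released spans (each span's end-slope, ×1/EI):
  span DE: point load 146.5 at a = 2.05: Pab(L + a)/(6LEI) = 153.9/EI
  relative rotation θ_0 = (153.9 + 0)/EI = 153.9/EI
A unit hogging moment at E produces rotation L₁/(3EI) + L₂/(3EI) = 3.867/EI.
Compatibility: M_E·(L₁+L₂)/(3EI) = θ_0, giving M_E = 39.81 kN·m (hogging).
Span DE, ΣM about D with M_E applied at E: R_E^{DE}·4.1 = 300.3 + 39.81, so R_E^{DE} = 82.96 kN and R_D = 146.5 − 82.96 = 63.54 kN.
Span EF, ΣM about F: R_E^{EF}·7.5 = 0 + 39.81, so R_E^{EF} = 5.307 kN and R_F = 0 − 5.307 = -5.307 kN.
R_E = 82.96 + 5.307 = 88.27 kN.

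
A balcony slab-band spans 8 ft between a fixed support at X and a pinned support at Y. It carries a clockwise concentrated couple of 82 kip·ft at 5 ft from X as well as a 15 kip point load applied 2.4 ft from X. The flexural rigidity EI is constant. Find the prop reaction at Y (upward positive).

R_Y = 15.04 kip

Remove the prop at Y; the released (primary) structure is a cantilever built in at X.
Primary-structure tip deflection at Y by superposition:
  clockwise couple 82 at a = 5: M₀a(2L − a)/(2EI) = 2255/EI
  point load 15 at a = 2.4: Pa²(3L − a)/(6EI) = 311/EI
  δ_0 = 2566/EI
Tip deflection under a unit load at Y: L³/(3EI) = 170.7/EI.
The prop prevents deflection at Y: R_Y = δ_0/δ_{YY} = 2566/170.7 = 15.04 kip.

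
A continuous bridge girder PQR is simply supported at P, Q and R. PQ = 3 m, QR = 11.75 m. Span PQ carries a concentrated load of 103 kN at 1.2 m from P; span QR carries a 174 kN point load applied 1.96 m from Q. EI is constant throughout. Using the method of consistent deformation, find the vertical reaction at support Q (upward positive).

Insert a hinge at Q; M_Q is the redundant, and each span becomes simply supported.
Discontinuity in slope at Q on the released structure — sum the simple-span end rotations:
  span PQ: point load 103 at a = 1.2: Pab(L + a)/(6LEI) = 51.91/EI
  span QR: point load 174 at a = 1.96: Pab(L + b)/(6LEI) = 1020/EI
  relative rotation θ_0 = (51.91 + 1020)/EI = 1072/EI
A unit hogging moment at Q produces rotation L₁/(3EI) + L₂/(3EI) = 4.917/EI.
Slope continuity at Q: θ_0 = M_Q·4.917/EI, so M_Q = 1072/4.917 = 218 kN·m (hogging).
Span PQ, ΣM about P with M_Q applied at Q: R_Q^{PQ}·3 = 123.6 + 218, so R_Q^{PQ} = 113.9 kN and R_P = 103 − 113.9 = -10.88 kN.
Span QR, ΣM about R: R_Q^{QR}·11.75 = 1703 + 218, so R_Q^{QR} = 163.5 kN and R_R = 174 − 163.5 = 10.47 kN.
R_Q = 113.9 + 163.5 = 277.4 kN.

R_Q = 277.4 kN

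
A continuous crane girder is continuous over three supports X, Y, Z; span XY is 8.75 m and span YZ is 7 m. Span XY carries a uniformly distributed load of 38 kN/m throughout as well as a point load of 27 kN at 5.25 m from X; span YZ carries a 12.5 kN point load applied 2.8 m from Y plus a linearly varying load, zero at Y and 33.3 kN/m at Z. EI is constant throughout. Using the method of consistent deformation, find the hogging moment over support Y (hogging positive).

Release continuity at Y by inserting a hinge; the redundant is the internal moment M_Y. The primary structure is two simply-supported spans XY and YZ.
Rotations at Y on the released spans (each span's end-slope, ×1/EI):
  span XY: UDL 38: wL³/(24EI) = 1061/EI
  span XY: point load 27 at a = 5.25: Pab(L + a)/(6LEI) = 132.3/EI
  span YZ: point load 12.5 at a = 2.8: Pab(L + b)/(6LEI) = 39.2/EI
  span YZ: triangular load, peak 33.3: 7w₀L³/(360EI) = 222.1/EI
  relative rotation θ_0 = (1193 + 261.3)/EI = 1454/EI
A unit hogging moment at Y produces rotation L₁/(3EI) + L₂/(3EI) = 5.25/EI.
Slope continuity at Y: θ_0 = M_Y·5.25/EI, so M_Y = 1454/5.25 = 277 kN·m (hogging).

M_Y = 277 kN·m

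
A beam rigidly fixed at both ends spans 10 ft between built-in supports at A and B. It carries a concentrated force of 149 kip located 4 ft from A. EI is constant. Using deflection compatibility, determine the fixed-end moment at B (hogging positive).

Take the two fixed-end moments M_A, M_B as redundants; the released structure is the simple span AB.
Simple-span end rotations at A and B under the given loads:
  at A: point load 149 at a = 4: Pab(L + b)/(6LEI) = 953.6/EI
  at B: point load 149 at a = 4: Pab(L + a)/(6LEI) = 834.4/EI
  θ_A0 = 953.6/EI,  θ_B0 = 834.4/EI
Flexibility coefficients: a unit moment at one end gives L/(3EI) there and L/(6EI) at the far end, so f₁₁ = f₂₂ = 3.333/EI and f₁₂ = f₂₁ = 1.667/EI.
Compatibility — zero rotation at each built-in end:
  3.333 M_A + 1.667 M_B = 953.6
  1.667 M_A + 3.333 M_B = 834.4
Solving the pair gives M_A = 214.6 kip·ft and M_B = 143 kip·ft (hogging).

M_B = 143 kip·ft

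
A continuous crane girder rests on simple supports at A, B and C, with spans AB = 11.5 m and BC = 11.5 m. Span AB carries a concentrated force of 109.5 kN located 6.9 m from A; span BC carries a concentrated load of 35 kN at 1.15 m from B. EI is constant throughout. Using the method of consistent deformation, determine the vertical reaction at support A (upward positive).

R_A = 31.79 kN

Take M_B as the redundant. Released structure: two simple spans AB and BC with a hinge at B.
End slopes at the hinge B, treating each span as simply supported:
  span AB: point load 109.5 at a = 6.9: Pab(L + a)/(6LEI) = 926.8/EI
  span BC: point load 35 at a = 1.15: Pab(L + b)/(6LEI) = 131.9/EI
  relative rotation θ_0 = (926.8 + 131.9)/EI = 1059/EI
A unit hogging moment at B produces rotation L₁/(3EI) + L₂/(3EI) = 7.667/EI.
Compatibility: M_B·(L₁+L₂)/(3EI) = θ_0, giving M_B = 138.1 kN·m (hogging).
Span AB, ΣM about A with M_B applied at B: R_B^{AB}·11.5 = 755.5 + 138.1, so R_B^{AB} = 77.71 kN and R_A = 109.5 − 77.71 = 31.79 kN.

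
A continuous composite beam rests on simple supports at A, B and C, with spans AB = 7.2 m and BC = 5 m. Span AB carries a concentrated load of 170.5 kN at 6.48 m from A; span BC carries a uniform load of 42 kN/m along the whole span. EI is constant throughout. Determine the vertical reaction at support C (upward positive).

R_C = 81.85 kN

Insert a hinge at B; M_B is the redundant, and each span becomes simply supported.
Rotations at B on the released spans (each span's end-slope, ×1/EI):
  span AB: point load 170.5 at a = 6.48: Pab(L + a)/(6LEI) = 251.9/EI
  span BC: UDL 42: wL³/(24EI) = 218.8/EI
  relative rotation θ_0 = (251.9 + 218.8)/EI = 470.7/EI
A unit hogging moment at B produces rotation L₁/(3EI) + L₂/(3EI) = 4.067/EI.
Compatibility: M_B·(L₁+L₂)/(3EI) = θ_0, giving M_B = 115.7 kN·m (hogging).
Span BC, ΣM about C: R_B^{BC}·5 = 525 + 115.7, so R_B^{BC} = 128.1 kN and R_C = 210 − 128.1 = 81.85 kN.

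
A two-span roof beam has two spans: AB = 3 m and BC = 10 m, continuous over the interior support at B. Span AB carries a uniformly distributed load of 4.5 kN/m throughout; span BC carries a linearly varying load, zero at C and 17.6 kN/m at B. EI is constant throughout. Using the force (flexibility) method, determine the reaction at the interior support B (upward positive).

R_B = 105 kN

Insert a hinge at B; M_B is the redundant, and each span becomes simply supported.
Rotations at B on the released spans (each span's end-slope, ×1/EI):
  span AB: UDL 4.5: wL³/(24EI) = 5.062/EI
  span BC: triangular load, peak 17.6: w₀L³/(45EI) = 391.1/EI
  relative rotation θ_0 = (5.062 + 391.1)/EI = 396.2/EI
A unit hogging moment at B produces rotation L₁/(3EI) + L₂/(3EI) = 4.333/EI.
Slope continuity at B: θ_0 = M_B·4.333/EI, so M_B = 396.2/4.333 = 91.42 kN·m (hogging).
Span AB, ΣM about A with M_B applied at B: R_B^{AB}·3 = 20.25 + 91.42, so R_B^{AB} = 37.22 kN and R_A = 13.5 − 37.22 = -23.72 kN.
Span BC, ΣM about C: R_B^{BC}·10 = 586.7 + 91.42, so R_B^{BC} = 67.81 kN and R_C = 88 − 67.81 = 20.19 kN.
R_B = 37.22 + 67.81 = 105 kN.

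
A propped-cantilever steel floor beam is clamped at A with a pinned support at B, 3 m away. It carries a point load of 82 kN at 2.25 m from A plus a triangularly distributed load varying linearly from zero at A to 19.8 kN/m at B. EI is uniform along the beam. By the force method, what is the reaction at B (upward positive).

R_B = 68.23 kN

Take the reaction at B as the redundant and release it; the primary structure is a cantilever fixed at A.
Downward deflection at the released point B due to the loads:
  point load 82 at a = 2.25: Pa²(3L − a)/(6EI) = 467/EI
  triangular load, peak 19.8 at the free end: 11w₀L⁴/(120EI) = 147/EI
  δ_0 = 614/EI
Flexibility coefficient — unit upward force at B: δ_{BB} = L³/(3EI) = 9/EI.
The prop prevents deflection at B: R_B = δ_0/δ_{BB} = 614/9 = 68.23 kN.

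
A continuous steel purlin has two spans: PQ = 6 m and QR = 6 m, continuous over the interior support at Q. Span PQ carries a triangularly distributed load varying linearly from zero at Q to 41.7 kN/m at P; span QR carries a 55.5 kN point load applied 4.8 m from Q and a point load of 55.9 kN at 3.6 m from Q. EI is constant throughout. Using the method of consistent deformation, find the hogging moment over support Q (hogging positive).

M_Q = 87.94 kN·m

Take M_Q as the redundant. Released structure: two simple spans PQ and QR with a hinge at Q.
End slopes at the hinge Q, treating each span as simply supported:
  span PQ: triangular load, peak 41.7: 7w₀L³/(360EI) = 175.1/EI
  span QR: point load 55.5 at a = 4.8: Pab(L + b)/(6LEI) = 63.94/EI
  span QR: point load 55.9 at a = 3.6: Pab(L + b)/(6LEI) = 112.7/EI
  relative rotation θ_0 = (175.1 + 176.6)/EI = 351.8/EI
A unit hogging moment at Q produces rotation L₁/(3EI) + L₂/(3EI) = 4/EI.
Compatibility: M_Q·(L₁+L₂)/(3EI) = θ_0, giving M_Q = 87.94 kN·m (hogging).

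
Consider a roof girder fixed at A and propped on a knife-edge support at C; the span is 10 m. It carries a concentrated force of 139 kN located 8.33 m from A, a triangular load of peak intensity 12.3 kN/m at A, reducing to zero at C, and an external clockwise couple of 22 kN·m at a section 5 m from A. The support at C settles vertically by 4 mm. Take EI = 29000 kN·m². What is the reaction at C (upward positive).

R_C = 118.9 kN

Release the roller at C. Primary structure: cantilever fixed at A.
Free-end deflection of the primary structure under the applied loading (downward +):
  point load 139 at a = 8.33: Pa²(3L − a)/(6EI) = 34835/EI
  triangular load, peak 12.3 at the fixed end: w₀L⁴/(30EI) = 4100/EI
  clockwise couple 22 at a = 5: M₀a(2L − a)/(2EI) = 825/EI
  δ_0 = 39760/EI
Flexibility coefficient — unit upward force at C: δ_{CC} = L³/(3EI) = 333.3/EI.
With EI = 29000 kN·m²: δ_0 = 1.371 m and δ_{CC} = 0.011494 m/kN.
Compatibility — the beam at C must follow the support down by 0.004 m: δ_0 − R_C·δ_{CC} = 0.004, so R_C = (1.371 − 0.004)/0.011494 = 118.9 kN.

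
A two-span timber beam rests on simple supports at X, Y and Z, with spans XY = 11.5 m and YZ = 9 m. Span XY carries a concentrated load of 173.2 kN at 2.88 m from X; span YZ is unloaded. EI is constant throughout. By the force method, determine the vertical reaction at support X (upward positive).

R_X = 118.4 kN

Insert a hinge at Y; M_Y is the redundant, and each span becomes simply supported.
End slopes at the hinge Y, treating each span as simply supported:
  span XY: point load 173.2 at a = 2.88: Pab(L + a)/(6LEI) = 896.1/EI
  relative rotation θ_0 = (896.1 + 0)/EI = 896.1/EI
A unit hogging moment at Y produces rotation L₁/(3EI) + L₂/(3EI) = 6.833/EI.
Slope continuity at Y: θ_0 = M_Y·6.833/EI, so M_Y = 896.1/6.833 = 131.1 kN·m (hogging).
Span XY, ΣM about X with M_Y applied at Y: R_Y^{XY}·11.5 = 498.8 + 131.1, so R_Y^{XY} = 54.78 kN and R_X = 173.2 − 54.78 = 118.4 kN.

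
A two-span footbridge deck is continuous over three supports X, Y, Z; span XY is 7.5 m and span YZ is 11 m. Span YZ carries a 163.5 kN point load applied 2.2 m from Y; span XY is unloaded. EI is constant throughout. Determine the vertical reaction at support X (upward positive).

R_X = -20.53 kN

Release continuity at Y by inserting a hinge; the redundant is the internal moment M_Y. The primary structure is two simply-supported spans XY and YZ.
Rotations at Y on the released spans (each span's end-slope, ×1/EI):
  span YZ: point load 163.5 at a = 2.2: Pab(L + b)/(6LEI) = 949.6/EI
  relative rotation θ_0 = (0 + 949.6)/EI = 949.6/EI
A unit hogging moment at Y produces rotation L₁/(3EI) + L₂/(3EI) = 6.167/EI.
Compatibility: M_Y·(L₁+L₂)/(3EI) = θ_0, giving M_Y = 154 kN·m (hogging).
Span XY, ΣM about X with M_Y applied at Y: R_Y^{XY}·7.5 = 0 + 154, so R_Y^{XY} = 20.53 kN and R_X = 0 − 20.53 = -20.53 kN.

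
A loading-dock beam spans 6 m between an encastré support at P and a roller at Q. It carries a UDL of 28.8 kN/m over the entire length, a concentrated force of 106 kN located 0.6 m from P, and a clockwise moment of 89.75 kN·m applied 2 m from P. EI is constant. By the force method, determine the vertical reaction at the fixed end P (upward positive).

Take the reaction at Q as the redundant and release it; the primary structure is a cantilever fixed at P.
Downward deflection at the released point Q due to the loads:
  UDL 28.8: wL⁴/(8EI) = 4666/EI
  point load 106 at a = 0.6: Pa²(3L − a)/(6EI) = 110.7/EI
  clockwise couple 89.75 at a = 2: M₀a(2L − a)/(2EI) = 897.5/EI
  δ_0 = 5674/EI
Flexibility coefficient — unit upward force at Q: δ_{QQ} = L³/(3EI) = 72/EI.
The prop prevents deflection at Q: R_Q = δ_0/δ_{QQ} = 5674/72 = 78.8 kN.
Vertical equilibrium: R_P = ΣP − R_Q = 278.8 − 78.8 = 200 kN.

R_P = 200 kN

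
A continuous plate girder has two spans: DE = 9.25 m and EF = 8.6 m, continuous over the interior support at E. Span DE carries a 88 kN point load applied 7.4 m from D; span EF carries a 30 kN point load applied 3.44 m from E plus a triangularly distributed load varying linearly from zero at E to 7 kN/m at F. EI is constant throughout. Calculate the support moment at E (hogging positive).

Insert a hinge at E; M_E is the redundant, and each span becomes simply supported.
Rotations at E on the released spans (each span's end-slope, ×1/EI):
  span DE: point load 88 at a = 7.4: Pab(L + a)/(6LEI) = 361.4/EI
  span EF: point load 30 at a = 3.44: Pab(L + b)/(6LEI) = 142/EI
  span EF: triangular load, peak 7: 7w₀L³/(360EI) = 86.57/EI
  relative rotation θ_0 = (361.4 + 228.6)/EI = 590/EI
A unit hogging moment at E produces rotation L₁/(3EI) + L₂/(3EI) = 5.95/EI.
Compatibility: M_E·(L₁+L₂)/(3EI) = θ_0, giving M_E = 99.16 kN·m (hogging).

M_E = 99.16 kN·m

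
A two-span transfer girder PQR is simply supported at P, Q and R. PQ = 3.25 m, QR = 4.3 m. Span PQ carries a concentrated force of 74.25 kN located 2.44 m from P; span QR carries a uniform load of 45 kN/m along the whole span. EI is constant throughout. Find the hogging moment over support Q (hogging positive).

Release continuity at Q by inserting a hinge; the redundant is the internal moment M_Q. The primary structure is two simply-supported spans PQ and QR.
End slopes at the hinge Q, treating each span as simply supported:
  span PQ: point load 74.25 at a = 2.44: Pab(L + a)/(6LEI) = 42.82/EI
  span QR: UDL 45: wL³/(24EI) = 149.1/EI
  relative rotation θ_0 = (42.82 + 149.1)/EI = 191.9/EI
A unit hogging moment at Q produces rotation L₁/(3EI) + L₂/(3EI) = 2.517/EI.
Slope continuity at Q: θ_0 = M_Q·2.517/EI, so M_Q = 191.9/2.517 = 76.25 kN·m (hogging).

M_Q = 76.25 kN·m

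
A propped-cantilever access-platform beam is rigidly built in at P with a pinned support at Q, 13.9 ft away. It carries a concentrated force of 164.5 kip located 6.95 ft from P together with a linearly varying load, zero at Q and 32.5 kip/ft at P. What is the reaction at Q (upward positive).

R_Q = 96.58 kip

Release the roller at Q. Primary structure: cantilever fixed at P.
Deflection at Q on the released cantilever, summing each load's contribution:
  point load 164.5 at a = 6.95: Pa²(3L − a)/(6EI) = 46019/EI
  triangular load, peak 32.5 at the fixed end: w₀L⁴/(30EI) = 40441/EI
  δ_0 = 86460/EI
Flexibility coefficient — unit upward force at Q: δ_{QQ} = L³/(3EI) = 895.2/EI.
Compatibility at Q: δ_0 − R_Q·δ_{QQ} = 0, so R_Q = 86460/895.2 = 96.58 kip.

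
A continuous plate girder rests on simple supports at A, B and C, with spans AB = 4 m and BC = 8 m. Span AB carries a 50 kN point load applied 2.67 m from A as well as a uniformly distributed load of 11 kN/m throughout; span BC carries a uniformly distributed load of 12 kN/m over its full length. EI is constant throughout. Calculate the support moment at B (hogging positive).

M_B = 83.67 kN·m

Release continuity at B by inserting a hinge; the redundant is the internal moment M_B. The primary structure is two simply-supported spans AB and BC.
Discontinuity in slope at B on the released structure — sum the simple-span end rotations:
  span AB: point load 50 at a = 2.67: Pab(L + a)/(6LEI) = 49.35/EI
  span AB: UDL 11: wL³/(24EI) = 29.33/EI
  span BC: UDL 12: wL³/(24EI) = 256/EI
  relative rotation θ_0 = (78.68 + 256)/EI = 334.7/EI
A unit hogging moment at B produces rotation L₁/(3EI) + L₂/(3EI) = 4/EI.
Slope continuity at B: θ_0 = M_B·4/EI, so M_B = 334.7/4 = 83.67 kN·m (hogging).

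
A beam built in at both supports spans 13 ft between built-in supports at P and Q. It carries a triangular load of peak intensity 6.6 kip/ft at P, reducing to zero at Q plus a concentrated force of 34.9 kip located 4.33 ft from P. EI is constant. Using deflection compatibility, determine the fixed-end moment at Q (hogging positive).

M_Q = 70.75 kip·ft

Take the two fixed-end moments M_P, M_Q as redundants; the released structure is the simple span PQ.
On the primary (simply-supported) span, the end slopes from the loading are:
  at P: triangular load, peak 6.6: w₀L³/(45EI) = 322.2/EI
  at Q: triangular load, peak 6.6: 7w₀L³/(360EI) = 281.9/EI
  at P: point load 34.9 at a = 4.33: Pab(L + b)/(6LEI) = 364/EI
  at Q: point load 34.9 at a = 4.33: Pab(L + a)/(6LEI) = 291.1/EI
  θ_P0 = 686.2/EI,  θ_Q0 = 573/EI
Flexibility coefficients: a unit moment at one end gives L/(3EI) there and L/(6EI) at the far end, so f₁₁ = f₂₂ = 4.333/EI and f₁₂ = f₂₁ = 2.167/EI.
Compatibility — zero rotation at each built-in end:
  4.333 M_P + 2.167 M_Q = 686.2
  2.167 M_P + 4.333 M_Q = 573
Solving the pair gives M_P = 123 kip·ft and M_Q = 70.75 kip·ft (hogging).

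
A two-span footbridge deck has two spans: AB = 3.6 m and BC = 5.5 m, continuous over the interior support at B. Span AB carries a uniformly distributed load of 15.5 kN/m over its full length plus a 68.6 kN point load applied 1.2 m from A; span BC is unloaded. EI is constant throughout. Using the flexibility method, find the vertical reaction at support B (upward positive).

Release continuity at B by inserting a hinge; the redundant is the internal moment M_B. The primary structure is two simply-supported spans AB and BC.
End slopes at the hinge B, treating each span as simply supported:
  span AB: UDL 15.5: wL³/(24EI) = 30.13/EI
  span AB: point load 68.6 at a = 1.2: Pab(L + a)/(6LEI) = 43.9/EI
  relative rotation θ_0 = (74.04 + 0)/EI = 74.04/EI
A unit hogging moment at B produces rotation L₁/(3EI) + L₂/(3EI) = 3.033/EI.
Slope continuity at B: θ_0 = M_B·3.033/EI, so M_B = 74.04/3.033 = 24.41 kN·m (hogging).
Span AB, ΣM about A with M_B applied at B: R_B^{AB}·3.6 = 182.8 + 24.41, so R_B^{AB} = 57.55 kN and R_A = 124.4 − 57.55 = 66.85 kN.
Span BC, ΣM about C: R_B^{BC}·5.5 = 0 + 24.41, so R_B^{BC} = 4.438 kN and R_C = 0 − 4.438 = -4.438 kN.
R_B = 57.55 + 4.438 = 61.98 kN.

R_B = 61.98 kN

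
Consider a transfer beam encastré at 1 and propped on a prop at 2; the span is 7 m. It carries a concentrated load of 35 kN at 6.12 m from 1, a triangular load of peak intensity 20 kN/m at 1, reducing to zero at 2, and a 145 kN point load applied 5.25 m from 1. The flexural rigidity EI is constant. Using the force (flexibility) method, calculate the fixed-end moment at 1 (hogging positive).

Take the reaction at 2 as the redundant and release it; the primary structure is a cantilever fixed at 1.
Downward deflection at the released point 2 due to the loads:
  point load 35 at a = 6.12: Pa²(3L − a)/(6EI) = 3251/EI
  triangular load, peak 20 at the fixed end: w₀L⁴/(30EI) = 1601/EI
  point load 145 at a = 5.25: Pa²(3L − a)/(6EI) = 10491/EI
  δ_0 = 15343/EI
Tip deflection under a unit load at 2: L³/(3EI) = 114.3/EI.
Compatibility at 2: δ_0 − R_2·δ_{22} = 0, so R_2 = 15343/114.3 = 134.2 kN.
Moment equilibrium about 1: M_1 = Σ(load moments about 1) − R_2·L = 1139 − 134.2×7 = 199.4 kN·m.

M_1 = 199.4 kN·m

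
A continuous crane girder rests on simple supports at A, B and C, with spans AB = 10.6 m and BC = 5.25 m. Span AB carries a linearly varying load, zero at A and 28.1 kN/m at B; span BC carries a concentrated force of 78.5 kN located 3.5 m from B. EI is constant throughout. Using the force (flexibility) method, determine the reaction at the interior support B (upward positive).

R_B = 171.3 kN

Release continuity at B by inserting a hinge; the redundant is the internal moment M_B. The primary structure is two simply-supported spans AB and BC.
Rotations at B on the released spans (each span's end-slope, ×1/EI):
  span AB: triangular load, peak 28.1: w₀L³/(45EI) = 743.7/EI
  span BC: point load 78.5 at a = 3.5: Pab(L + b)/(6LEI) = 106.8/EI
  relative rotation θ_0 = (743.7 + 106.8)/EI = 850.6/EI
A unit hogging moment at B produces rotation L₁/(3EI) + L₂/(3EI) = 5.283/EI.
Compatibility: M_B·(L₁+L₂)/(3EI) = θ_0, giving M_B = 161 kN·m (hogging).
Span AB, ΣM about A with M_B applied at B: R_B^{AB}·10.6 = 1052 + 161, so R_B^{AB} = 114.5 kN and R_A = 148.9 − 114.5 = 34.46 kN.
Span BC, ΣM about C: R_B^{BC}·5.25 = 137.4 + 161, so R_B^{BC} = 56.83 kN and R_C = 78.5 − 56.83 = 21.67 kN.
R_B = 114.5 + 56.83 = 171.3 kN.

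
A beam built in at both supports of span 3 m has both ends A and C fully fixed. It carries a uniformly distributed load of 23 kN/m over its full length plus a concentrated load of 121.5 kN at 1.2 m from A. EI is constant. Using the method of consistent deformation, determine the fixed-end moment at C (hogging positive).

Release both end moments; the primary structure is a simply-supported span AC with redundants M_A and M_C.
End rotations of the released simple span under the applied load (×1/EI):
  at A: UDL 23: wL³/(24EI) = 25.88/EI
  at C: UDL 23: wL³/(24EI) = 25.88/EI
  at A: point load 121.5 at a = 1.2: Pab(L + b)/(6LEI) = 69.98/EI
  at C: point load 121.5 at a = 1.2: Pab(L + a)/(6LEI) = 61.24/EI
  θ_A0 = 95.86/EI,  θ_C0 = 87.11/EI
Flexibility coefficients: a unit moment at one end gives L/(3EI) there and L/(6EI) at the far end, so f₁₁ = f₂₂ = 1/EI and f₁₂ = f₂₁ = 0.5/EI.
Compatibility — zero rotation at each built-in end:
  1 M_A + 0.5 M_C = 95.86
  0.5 M_A + 1 M_C = 87.11
Solving the pair gives M_A = 69.74 kN·m and M_C = 52.24 kN·m (hogging).

M_C = 52.24 kN·m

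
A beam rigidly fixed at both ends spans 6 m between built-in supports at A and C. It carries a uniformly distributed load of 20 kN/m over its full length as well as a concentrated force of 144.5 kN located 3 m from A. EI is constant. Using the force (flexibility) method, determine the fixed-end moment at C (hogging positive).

Take the two fixed-end moments M_A, M_C as redundants; the released structure is the simple span AC.
Simple-span end rotations at A and C under the given loads:
  at A: UDL 20: wL³/(24EI) = 180/EI
  at C: UDL 20: wL³/(24EI) = 180/EI
  at A: point load 144.5 at a = 3: Pab(L + b)/(6LEI) = 325.1/EI
  at C: point load 144.5 at a = 3: Pab(L + a)/(6LEI) = 325.1/EI
  θ_A0 = 505.1/EI,  θ_C0 = 505.1/EI
Flexibility coefficients: a unit moment at one end gives L/(3EI) there and L/(6EI) at the far end, so f₁₁ = f₂₂ = 2/EI and f₁₂ = f₂₁ = 1/EI.
Compatibility — zero rotation at each built-in end:
  2 M_A + 1 M_C = 505.1
  1 M_A + 2 M_C = 505.1
Solving the pair gives M_A = 168.4 kN·m and M_C = 168.4 kN·m (hogging).

M_C = 168.4 kN·m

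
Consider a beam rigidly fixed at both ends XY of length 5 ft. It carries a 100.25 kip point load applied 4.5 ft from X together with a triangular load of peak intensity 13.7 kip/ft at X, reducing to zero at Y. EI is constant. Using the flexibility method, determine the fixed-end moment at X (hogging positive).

M_X = 21.64 kip·ft

Take the two fixed-end moments M_X, M_Y as redundants; the released structure is the simple span XY.
End rotations of the released simple span under the applied load (×1/EI):
  at X: point load 100.25 at a = 4.5: Pab(L + b)/(6LEI) = 41.35/EI
  at Y: point load 100.25 at a = 4.5: Pab(L + a)/(6LEI) = 71.43/EI
  at X: triangular load, peak 13.7: w₀L³/(45EI) = 38.06/EI
  at Y: triangular load, peak 13.7: 7w₀L³/(360EI) = 33.3/EI
  θ_X0 = 79.41/EI,  θ_Y0 = 104.7/EI
Flexibility coefficients: a unit moment at one end gives L/(3EI) there and L/(6EI) at the far end, so f₁₁ = f₂₂ = 1.667/EI and f₁₂ = f₂₁ = 0.8333/EI.
Compatibility — zero rotation at each built-in end:
  1.667 M_X + 0.8333 M_Y = 79.41
  0.8333 M_X + 1.667 M_Y = 104.7
Solving the pair gives M_X = 21.64 kip·ft and M_Y = 52.02 kip·ft (hogging).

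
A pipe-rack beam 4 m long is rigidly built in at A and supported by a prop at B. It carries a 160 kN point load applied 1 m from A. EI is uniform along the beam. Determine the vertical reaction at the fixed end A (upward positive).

Take the reaction at B as the redundant and release it; the primary structure is a cantilever fixed at A.
Primary-structure tip deflection at B by superposition:
  point load 160 at a = 1: Pa²(3L − a)/(6EI) = 293.3/EI
Tip deflection under a unit load at B: L³/(3EI) = 21.33/EI.
The prop prevents deflection at B: R_B = δ_0/δ_{BB} = 293.3/21.33 = 13.75 kN.
Vertical equilibrium: R_A = ΣP − R_B = 160 − 13.75 = 146.2 kN.

R_A = 146.2 kN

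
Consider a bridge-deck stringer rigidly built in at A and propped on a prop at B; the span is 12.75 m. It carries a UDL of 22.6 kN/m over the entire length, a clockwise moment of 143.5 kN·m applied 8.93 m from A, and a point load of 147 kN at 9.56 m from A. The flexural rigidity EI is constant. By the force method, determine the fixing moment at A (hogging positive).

M_A = 626.6 kN·m

Choose R_B as the redundant. The primary structure is the cantilever fixed at A.
Deflection at B on the released cantilever, summing each load's contribution:
  UDL 22.6: wL⁴/(8EI) = 74655/EI
  clockwise couple 143.5 at a = 8.93: M₀a(2L − a)/(2EI) = 10617/EI
  point load 147 at a = 9.56: Pa²(3L − a)/(6EI) = 64241/EI
  δ_0 = 149513/EI
Flexibility coefficient — unit upward force at B: δ_{BB} = L³/(3EI) = 690.9/EI.
The prop prevents deflection at B: R_B = δ_0/δ_{BB} = 149513/690.9 = 216.4 kN.
Moment equilibrium about A: M_A = Σ(load moments about A) − R_B·L = 3386 − 216.4×12.75 = 626.6 kN·m.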